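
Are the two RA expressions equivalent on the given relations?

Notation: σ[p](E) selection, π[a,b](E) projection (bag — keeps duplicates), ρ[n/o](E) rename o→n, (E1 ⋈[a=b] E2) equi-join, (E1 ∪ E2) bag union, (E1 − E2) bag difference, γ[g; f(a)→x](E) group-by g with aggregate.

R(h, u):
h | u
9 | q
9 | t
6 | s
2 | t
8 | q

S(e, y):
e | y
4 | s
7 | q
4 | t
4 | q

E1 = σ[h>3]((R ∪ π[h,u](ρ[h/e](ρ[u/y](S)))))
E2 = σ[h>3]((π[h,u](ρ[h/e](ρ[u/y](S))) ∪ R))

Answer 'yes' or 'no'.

E1 row counts bottom-up:
  R → 5
  S → 4
  ρ[u/y](S) → 4
  ρ[h/e](ρ[u/y](S)) → 4
  π[h,u](ρ[h/e](ρ[u/y](S))) → 4
  (R ∪ π[h,u](ρ[h/e](ρ[u/y](S)))) → 9
  σ[h>3]((R ∪ π[h,u](ρ[h/e](ρ[u/y](S))))) → 8
E2 row counts bottom-up:
  S → 4
  ρ[u/y](S) → 4
  ρ[h/e](ρ[u/y](S)) → 4
  π[h,u](ρ[h/e](ρ[u/y](S))) → 4
  R → 5
  (π[h,u](ρ[h/e](ρ[u/y](S))) ∪ R) → 9
  σ[h>3]((π[h,u](ρ[h/e](ρ[u/y](S))) ∪ R)) → 8

E1 and E2 produce the same multiset:
h | u
4 | q
4 | s
4 | t
6 | s
7 | q
8 | q
9 | q
9 | t

yes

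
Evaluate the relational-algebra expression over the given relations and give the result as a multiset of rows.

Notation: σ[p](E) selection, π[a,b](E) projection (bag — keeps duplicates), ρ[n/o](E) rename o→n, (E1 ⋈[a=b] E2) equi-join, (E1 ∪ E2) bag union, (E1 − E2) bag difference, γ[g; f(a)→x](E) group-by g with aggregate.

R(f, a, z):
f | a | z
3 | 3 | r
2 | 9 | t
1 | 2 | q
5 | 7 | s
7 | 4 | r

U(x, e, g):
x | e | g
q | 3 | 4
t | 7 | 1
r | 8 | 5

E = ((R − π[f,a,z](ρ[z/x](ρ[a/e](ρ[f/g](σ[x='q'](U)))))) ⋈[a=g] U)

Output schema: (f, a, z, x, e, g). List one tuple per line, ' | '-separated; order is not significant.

Per-node cardinality:
  R → 5
  U → 3
  σ[x='q'](U) → 1
  ρ[f/g](σ[x='q'](U)) → 1
  ρ[a/e](ρ[f/g](σ[x='q'](U))) → 1
  ρ[z/x](ρ[a/e](ρ[f/g](σ[x='q'](U)))) → 1
  π[f,a,z](ρ[z/x](ρ[a/e](ρ[f/g](σ[x='q'](U))))) → 1
  (R − π[f,a,z](ρ[z/x](ρ[a/e](ρ[f/g](σ[x='q'](U)))))) → 5
  U → 3
  ((R − π[f,a,z](ρ[z/x](ρ[a/e](ρ[f/g](σ[x='q'](U)))))) ⋈[a=g] U) → 1

== RESULT ==
f | a | z | x | e | g
7 | 4 | r | q | 3 | 4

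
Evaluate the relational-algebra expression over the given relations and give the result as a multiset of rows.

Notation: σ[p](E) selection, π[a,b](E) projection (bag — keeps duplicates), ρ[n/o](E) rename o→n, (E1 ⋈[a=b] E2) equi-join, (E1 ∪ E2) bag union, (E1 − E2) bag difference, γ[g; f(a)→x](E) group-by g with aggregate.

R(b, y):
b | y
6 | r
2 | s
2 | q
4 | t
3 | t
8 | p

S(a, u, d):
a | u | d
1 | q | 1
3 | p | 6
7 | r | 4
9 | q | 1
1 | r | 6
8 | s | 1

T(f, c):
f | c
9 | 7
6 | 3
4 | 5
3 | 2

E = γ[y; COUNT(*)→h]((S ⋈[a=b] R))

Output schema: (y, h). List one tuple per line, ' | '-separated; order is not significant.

Per-node cardinality:
  S → 6
  R → 6
  (S ⋈[a=b] R) → 2
  γ[y; COUNT(*)→h]((S ⋈[a=b] R)) → 2

== RESULT ==
y | h
p | 1
t | 1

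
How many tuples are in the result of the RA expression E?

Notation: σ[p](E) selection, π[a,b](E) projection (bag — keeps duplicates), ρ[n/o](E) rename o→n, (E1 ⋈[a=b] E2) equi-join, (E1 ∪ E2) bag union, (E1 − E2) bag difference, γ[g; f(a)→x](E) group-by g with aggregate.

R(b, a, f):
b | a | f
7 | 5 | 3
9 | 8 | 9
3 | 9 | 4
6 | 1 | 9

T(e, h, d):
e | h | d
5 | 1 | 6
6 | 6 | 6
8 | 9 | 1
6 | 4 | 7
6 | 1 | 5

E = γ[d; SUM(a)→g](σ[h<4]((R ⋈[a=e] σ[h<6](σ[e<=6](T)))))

Per-node cardinality:
  R → 4
  T → 5
  σ[e<=6](T) → 4
  σ[h<6](σ[e<=6](T)) → 3
  (R ⋈[a=e] σ[h<6](σ[e<=6](T))) → 1
  σ[h<4]((R ⋈[a=e] σ[h<6](σ[e<=6](T)))) → 1
  γ[d; SUM(a)→g](σ[h<4]((R ⋈[a=e] σ[h<6](σ[e<=6](T))))) → 1

|E| = 1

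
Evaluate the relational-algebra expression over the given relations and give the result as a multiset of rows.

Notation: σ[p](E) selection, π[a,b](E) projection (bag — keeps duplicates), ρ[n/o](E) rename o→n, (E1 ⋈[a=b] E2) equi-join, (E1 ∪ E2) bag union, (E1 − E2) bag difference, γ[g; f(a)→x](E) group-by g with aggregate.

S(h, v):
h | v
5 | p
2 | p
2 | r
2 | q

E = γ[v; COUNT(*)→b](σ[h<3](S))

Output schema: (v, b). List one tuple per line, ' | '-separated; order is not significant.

Row counts bottom-up:
  S → 4
  σ[h<3](S) → 3
  γ[v; COUNT(*)→b](σ[h<3](S)) → 3

== RESULT ==
v | b
p | 1
q | 1
r | 1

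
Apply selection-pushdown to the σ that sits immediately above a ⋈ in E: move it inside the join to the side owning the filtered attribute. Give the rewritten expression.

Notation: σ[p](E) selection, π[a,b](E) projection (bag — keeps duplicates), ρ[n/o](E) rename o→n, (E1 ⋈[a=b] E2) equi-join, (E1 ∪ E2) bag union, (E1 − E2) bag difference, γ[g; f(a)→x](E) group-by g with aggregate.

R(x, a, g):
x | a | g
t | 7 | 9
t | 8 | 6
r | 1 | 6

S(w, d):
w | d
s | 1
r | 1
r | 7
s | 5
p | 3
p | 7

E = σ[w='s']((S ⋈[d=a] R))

σ filters on w, owned by the left side.
E' = (σ[w='s'](S) ⋈[d=a] R)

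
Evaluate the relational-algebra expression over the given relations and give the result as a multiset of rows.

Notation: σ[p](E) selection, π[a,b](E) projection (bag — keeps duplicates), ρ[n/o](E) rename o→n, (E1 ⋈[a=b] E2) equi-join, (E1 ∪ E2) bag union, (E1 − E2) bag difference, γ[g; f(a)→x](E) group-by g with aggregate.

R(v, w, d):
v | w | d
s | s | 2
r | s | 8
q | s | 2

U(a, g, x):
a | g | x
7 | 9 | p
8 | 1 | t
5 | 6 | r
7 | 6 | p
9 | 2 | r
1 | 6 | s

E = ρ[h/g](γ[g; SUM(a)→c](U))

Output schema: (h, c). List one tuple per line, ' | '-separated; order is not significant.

Stepwise |·|:
  U → 6
  γ[g; SUM(a)→c](U) → 4
  ρ[h/g](γ[g; SUM(a)→c](U)) → 4

== RESULT ==
h | c
1 | 8
2 | 9
6 | 13
9 | 7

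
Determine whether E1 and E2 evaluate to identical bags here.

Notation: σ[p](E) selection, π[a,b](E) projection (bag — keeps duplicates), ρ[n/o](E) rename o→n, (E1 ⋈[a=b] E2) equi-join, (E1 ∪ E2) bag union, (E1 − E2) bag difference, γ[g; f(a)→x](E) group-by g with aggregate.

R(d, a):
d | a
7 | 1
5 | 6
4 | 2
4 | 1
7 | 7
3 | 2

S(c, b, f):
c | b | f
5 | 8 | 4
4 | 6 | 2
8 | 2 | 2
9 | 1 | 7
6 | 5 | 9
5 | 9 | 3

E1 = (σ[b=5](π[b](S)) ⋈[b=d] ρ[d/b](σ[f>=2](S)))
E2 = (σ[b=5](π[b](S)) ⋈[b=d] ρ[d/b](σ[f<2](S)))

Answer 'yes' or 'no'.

E1 stepwise |·|:
  S → 6
  π[b](S) → 6
  σ[b=5](π[b](S)) → 1
  S → 6
  σ[f>=2](S) → 6
  ρ[d/b](σ[f>=2](S)) → 6
  (σ[b=5](π[b](S)) ⋈[b=d] ρ[d/b](σ[f>=2](S))) → 1
E2 stepwise |·|:
  S → 6
  π[b](S) → 6
  σ[b=5](π[b](S)) → 1
  S → 6
  σ[f<2](S) → 0
  ρ[d/b](σ[f<2](S)) → 0
  (σ[b=5](π[b](S)) ⋈[b=d] ρ[d/b](σ[f<2](S))) → 0

E1 result:
b | c | d | f
5 | 6 | 5 | 9
E2 result:
b | c | d | f
(0 rows)
Witness: (5, 6, 5, 9) appears 1× in E1 but 0× in E2.

no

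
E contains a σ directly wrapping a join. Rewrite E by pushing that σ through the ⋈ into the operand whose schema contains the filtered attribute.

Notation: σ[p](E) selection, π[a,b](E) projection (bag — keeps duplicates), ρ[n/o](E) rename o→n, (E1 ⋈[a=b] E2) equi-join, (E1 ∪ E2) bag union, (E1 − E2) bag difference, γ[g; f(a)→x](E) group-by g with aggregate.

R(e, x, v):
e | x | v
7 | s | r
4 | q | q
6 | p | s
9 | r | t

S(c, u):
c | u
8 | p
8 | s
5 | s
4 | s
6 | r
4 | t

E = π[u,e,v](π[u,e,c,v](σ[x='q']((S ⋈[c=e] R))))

σ filters on x, owned by the right side.
E' = π[u,e,v](π[u,e,c,v]((S ⋈[c=e] σ[x='q'](R))))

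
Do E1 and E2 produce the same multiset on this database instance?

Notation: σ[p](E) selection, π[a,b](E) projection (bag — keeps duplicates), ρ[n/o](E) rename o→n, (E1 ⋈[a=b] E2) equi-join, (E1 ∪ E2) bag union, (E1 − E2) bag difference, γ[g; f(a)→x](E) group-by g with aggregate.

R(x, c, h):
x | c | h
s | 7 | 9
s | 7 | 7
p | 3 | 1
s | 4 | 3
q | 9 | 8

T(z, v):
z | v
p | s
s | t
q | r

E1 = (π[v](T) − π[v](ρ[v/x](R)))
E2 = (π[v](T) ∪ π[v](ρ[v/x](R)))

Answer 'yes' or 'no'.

E1 per-node cardinality:
  T → 3
  π[v](T) → 3
  R → 5
  ρ[v/x](R) → 5
  π[v](ρ[v/x](R)) → 5
  (π[v](T) − π[v](ρ[v/x](R))) → 2
E2 per-node cardinality:
  T → 3
  π[v](T) → 3
  R → 5
  ρ[v/x](R) → 5
  π[v](ρ[v/x](R)) → 5
  (π[v](T) ∪ π[v](ρ[v/x](R))) → 8

E1 result:
v
r
t
E2 result:
v
p
q
r
s
s
s
s
t
Witness: ('q',) appears 0× in E1 but 1× in E2.

no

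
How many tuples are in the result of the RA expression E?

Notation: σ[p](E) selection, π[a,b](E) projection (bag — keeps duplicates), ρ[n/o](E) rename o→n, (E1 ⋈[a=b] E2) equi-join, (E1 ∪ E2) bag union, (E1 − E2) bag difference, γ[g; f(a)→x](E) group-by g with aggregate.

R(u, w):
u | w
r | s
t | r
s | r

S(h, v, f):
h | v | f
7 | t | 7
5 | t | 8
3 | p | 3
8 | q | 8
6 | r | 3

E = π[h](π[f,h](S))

Row counts bottom-up:
  S → 5
  π[f,h](S) → 5
  π[h](π[f,h](S)) → 5

|E| = 5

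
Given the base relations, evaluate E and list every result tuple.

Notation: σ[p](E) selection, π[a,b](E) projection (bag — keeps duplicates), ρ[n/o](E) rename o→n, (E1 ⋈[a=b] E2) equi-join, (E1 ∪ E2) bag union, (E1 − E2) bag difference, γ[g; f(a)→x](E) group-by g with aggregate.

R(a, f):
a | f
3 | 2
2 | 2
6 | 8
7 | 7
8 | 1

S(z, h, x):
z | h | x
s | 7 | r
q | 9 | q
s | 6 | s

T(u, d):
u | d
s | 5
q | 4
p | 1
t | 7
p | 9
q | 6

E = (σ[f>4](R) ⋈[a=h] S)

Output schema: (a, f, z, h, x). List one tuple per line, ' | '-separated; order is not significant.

Subexpression sizes:
  R → 5
  σ[f>4](R) → 2
  S → 3
  (σ[f>4](R) ⋈[a=h] S) → 2

== RESULT ==
a | f | z | h | x
6 | 8 | s | 6 | s
7 | 7 | s | 7 | r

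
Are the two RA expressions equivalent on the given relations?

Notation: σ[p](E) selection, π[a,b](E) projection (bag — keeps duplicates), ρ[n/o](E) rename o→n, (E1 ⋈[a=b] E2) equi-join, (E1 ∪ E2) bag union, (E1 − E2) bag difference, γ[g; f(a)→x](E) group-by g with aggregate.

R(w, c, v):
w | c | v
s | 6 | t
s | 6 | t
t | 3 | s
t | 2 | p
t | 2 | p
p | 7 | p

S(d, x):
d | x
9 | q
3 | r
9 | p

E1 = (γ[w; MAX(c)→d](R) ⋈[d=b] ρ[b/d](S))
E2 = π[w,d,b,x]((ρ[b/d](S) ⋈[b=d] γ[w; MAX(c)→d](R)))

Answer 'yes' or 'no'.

E1 stepwise |·|:
  R → 6
  γ[w; MAX(c)→d](R) → 3
  S → 3
  ρ[b/d](S) → 3
  (γ[w; MAX(c)→d](R) ⋈[d=b] ρ[b/d](S)) → 1
E2 stepwise |·|:
  S → 3
  ρ[b/d](S) → 3
  R → 6
  γ[w; MAX(c)→d](R) → 3
  (ρ[b/d](S) ⋈[b=d] γ[w; MAX(c)→d](R)) → 1
  π[w,d,b,x]((ρ[b/d](S) ⋈[b=d] γ[w; MAX(c)→d](R))) → 1

E1 and E2 produce the same multiset:
w | d | b | x
t | 3 | 3 | r

yes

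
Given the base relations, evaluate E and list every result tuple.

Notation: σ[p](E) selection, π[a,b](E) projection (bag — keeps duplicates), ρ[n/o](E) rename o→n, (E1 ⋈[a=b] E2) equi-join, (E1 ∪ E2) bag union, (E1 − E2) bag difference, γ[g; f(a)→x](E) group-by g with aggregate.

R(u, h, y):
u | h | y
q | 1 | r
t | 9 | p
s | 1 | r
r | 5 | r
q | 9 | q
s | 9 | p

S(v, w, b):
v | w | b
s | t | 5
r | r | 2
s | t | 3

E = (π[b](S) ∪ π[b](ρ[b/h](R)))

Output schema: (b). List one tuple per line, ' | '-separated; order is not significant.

Subexpression sizes:
  S → 3
  π[b](S) → 3
  R → 6
  ρ[b/h](R) → 6
  π[b](ρ[b/h](R)) → 6
  (π[b](S) ∪ π[b](ρ[b/h](R))) → 9

== RESULT ==
b
1
1
2
3
5
5
9
9
9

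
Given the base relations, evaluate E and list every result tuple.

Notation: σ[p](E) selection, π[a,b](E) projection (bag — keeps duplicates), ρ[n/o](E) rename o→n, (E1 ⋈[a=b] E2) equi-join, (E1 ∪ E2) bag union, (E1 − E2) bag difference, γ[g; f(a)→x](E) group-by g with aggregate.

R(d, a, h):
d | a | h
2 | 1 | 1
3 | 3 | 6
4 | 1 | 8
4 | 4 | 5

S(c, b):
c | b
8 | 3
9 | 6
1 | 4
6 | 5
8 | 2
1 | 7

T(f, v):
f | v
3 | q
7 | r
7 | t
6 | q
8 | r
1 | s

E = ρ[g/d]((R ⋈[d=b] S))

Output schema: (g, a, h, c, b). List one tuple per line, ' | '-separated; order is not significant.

Row counts bottom-up:
  R → 4
  S → 6
  (R ⋈[d=b] S) → 4
  ρ[g/d]((R ⋈[d=b] S)) → 4

== RESULT ==
g | a | h | c | b
2 | 1 | 1 | 8 | 2
3 | 3 | 6 | 8 | 3
4 | 1 | 8 | 1 | 4
4 | 4 | 5 | 1 | 4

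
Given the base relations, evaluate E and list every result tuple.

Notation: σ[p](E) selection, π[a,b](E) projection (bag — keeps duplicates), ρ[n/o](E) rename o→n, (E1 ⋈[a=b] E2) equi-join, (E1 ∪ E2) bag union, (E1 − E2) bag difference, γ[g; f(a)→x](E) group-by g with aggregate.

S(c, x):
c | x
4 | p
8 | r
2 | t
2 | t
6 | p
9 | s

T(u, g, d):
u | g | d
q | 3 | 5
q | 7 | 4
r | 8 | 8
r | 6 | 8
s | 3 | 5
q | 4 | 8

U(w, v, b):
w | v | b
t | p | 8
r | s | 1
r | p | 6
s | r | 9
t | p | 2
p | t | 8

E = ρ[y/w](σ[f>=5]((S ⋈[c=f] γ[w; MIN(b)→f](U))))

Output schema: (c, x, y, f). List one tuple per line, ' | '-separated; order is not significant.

Row counts bottom-up:
  S → 6
  U → 6
  γ[w; MIN(b)→f](U) → 4
  (S ⋈[c=f] γ[w; MIN(b)→f](U)) → 4
  σ[f>=5]((S ⋈[c=f] γ[w; MIN(b)→f](U))) → 2
  ρ[y/w](σ[f>=5]((S ⋈[c=f] γ[w; MIN(b)→f](U)))) → 2

== RESULT ==
c | x | y | f
8 | r | p | 8
9 | s | s | 9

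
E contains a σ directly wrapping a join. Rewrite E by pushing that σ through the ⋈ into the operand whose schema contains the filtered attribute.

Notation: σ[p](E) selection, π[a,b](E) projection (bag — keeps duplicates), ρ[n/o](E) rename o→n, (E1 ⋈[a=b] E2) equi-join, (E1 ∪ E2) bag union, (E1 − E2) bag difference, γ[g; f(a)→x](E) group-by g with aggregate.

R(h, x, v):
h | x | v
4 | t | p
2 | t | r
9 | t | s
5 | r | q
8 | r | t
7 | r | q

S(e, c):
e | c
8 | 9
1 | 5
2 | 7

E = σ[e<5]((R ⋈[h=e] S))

σ filters on e, owned by the right side.
E' = (R ⋈[h=e] σ[e<5](S))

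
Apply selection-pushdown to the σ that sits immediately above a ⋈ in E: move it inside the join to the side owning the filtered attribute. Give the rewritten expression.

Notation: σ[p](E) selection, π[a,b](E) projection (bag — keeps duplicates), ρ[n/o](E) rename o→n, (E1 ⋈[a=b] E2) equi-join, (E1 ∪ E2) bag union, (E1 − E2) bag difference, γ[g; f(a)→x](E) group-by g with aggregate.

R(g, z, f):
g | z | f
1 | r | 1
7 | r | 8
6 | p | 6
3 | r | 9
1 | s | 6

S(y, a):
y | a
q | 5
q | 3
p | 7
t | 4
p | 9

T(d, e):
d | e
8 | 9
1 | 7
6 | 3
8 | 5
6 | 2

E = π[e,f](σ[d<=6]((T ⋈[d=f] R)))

σ filters on d, owned by the left side.
E' = π[e,f]((σ[d<=6](T) ⋈[d=f] R))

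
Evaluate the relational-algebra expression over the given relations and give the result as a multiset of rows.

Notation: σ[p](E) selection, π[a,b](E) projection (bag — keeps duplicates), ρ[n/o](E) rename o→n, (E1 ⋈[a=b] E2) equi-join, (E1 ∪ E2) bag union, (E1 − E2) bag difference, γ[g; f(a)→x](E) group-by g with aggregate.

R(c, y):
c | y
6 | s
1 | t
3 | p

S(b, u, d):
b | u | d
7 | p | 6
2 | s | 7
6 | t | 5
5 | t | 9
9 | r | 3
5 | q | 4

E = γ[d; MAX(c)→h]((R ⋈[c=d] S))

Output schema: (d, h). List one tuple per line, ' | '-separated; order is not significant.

Stepwise |·|:
  R → 3
  S → 6
  (R ⋈[c=d] S) → 2
  γ[d; MAX(c)→h]((R ⋈[c=d] S)) → 2

== RESULT ==
d | h
3 | 3
6 | 6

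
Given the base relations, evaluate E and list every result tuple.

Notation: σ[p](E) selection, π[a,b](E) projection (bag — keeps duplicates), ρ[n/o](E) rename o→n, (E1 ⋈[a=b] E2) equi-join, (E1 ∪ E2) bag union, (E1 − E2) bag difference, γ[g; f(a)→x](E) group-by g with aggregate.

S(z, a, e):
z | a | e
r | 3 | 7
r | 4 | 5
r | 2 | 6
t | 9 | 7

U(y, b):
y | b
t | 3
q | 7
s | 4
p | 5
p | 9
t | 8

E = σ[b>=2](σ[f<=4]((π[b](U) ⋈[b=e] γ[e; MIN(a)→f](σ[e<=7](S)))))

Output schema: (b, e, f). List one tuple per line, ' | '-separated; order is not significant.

Subexpression sizes:
  U → 6
  π[b](U) → 6
  S → 4
  σ[e<=7](S) → 4
  γ[e; MIN(a)→f](σ[e<=7](S)) → 3
  (π[b](U) ⋈[b=e] γ[e; MIN(a)→f](σ[e<=7](S))) → 2
  σ[f<=4]((π[b](U) ⋈[b=e] γ[e; MIN(a)→f](σ[e<=7](S)))) → 2
  σ[b>=2](σ[f<=4]((π[b](U) ⋈[b=e] γ[e; MIN(a)→f](σ[e<=7](S))))) → 2

== RESULT ==
b | e | f
5 | 5 | 4
7 | 7 | 3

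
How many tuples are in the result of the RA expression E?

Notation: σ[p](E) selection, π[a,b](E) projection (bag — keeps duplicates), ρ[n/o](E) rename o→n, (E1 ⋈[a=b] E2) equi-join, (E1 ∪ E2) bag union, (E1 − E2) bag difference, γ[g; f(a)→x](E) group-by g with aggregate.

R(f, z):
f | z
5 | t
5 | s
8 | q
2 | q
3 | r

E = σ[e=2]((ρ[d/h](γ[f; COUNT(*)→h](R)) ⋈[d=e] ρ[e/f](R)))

Per-node cardinality:
  R → 5
  γ[f; COUNT(*)→h](R) → 4
  ρ[d/h](γ[f; COUNT(*)→h](R)) → 4
  R → 5
  ρ[e/f](R) → 5
  (ρ[d/h](γ[f; COUNT(*)→h](R)) ⋈[d=e] ρ[e/f](R)) → 1
  σ[e=2]((ρ[d/h](γ[f; COUNT(*)→h](R)) ⋈[d=e] ρ[e/f](R))) → 1

|E| = 1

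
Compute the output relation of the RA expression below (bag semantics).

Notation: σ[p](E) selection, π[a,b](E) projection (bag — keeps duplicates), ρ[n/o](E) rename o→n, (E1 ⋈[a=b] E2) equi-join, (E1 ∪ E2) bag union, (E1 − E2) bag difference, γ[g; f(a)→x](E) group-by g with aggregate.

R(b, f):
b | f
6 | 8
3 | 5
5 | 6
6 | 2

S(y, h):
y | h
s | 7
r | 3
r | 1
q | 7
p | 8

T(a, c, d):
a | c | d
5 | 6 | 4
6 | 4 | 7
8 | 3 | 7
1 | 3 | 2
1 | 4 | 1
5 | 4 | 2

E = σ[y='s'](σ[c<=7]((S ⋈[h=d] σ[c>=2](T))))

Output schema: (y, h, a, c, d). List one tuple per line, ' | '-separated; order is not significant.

Subexpression sizes:
  S → 5
  T → 6
  σ[c>=2](T) → 6
  (S ⋈[h=d] σ[c>=2](T)) → 5
  σ[c<=7]((S ⋈[h=d] σ[c>=2](T))) → 5
  σ[y='s'](σ[c<=7]((S ⋈[h=d] σ[c>=2](T)))) → 2

== RESULT ==
y | h | a | c | d
s | 7 | 6 | 4 | 7
s | 7 | 8 | 3 | 7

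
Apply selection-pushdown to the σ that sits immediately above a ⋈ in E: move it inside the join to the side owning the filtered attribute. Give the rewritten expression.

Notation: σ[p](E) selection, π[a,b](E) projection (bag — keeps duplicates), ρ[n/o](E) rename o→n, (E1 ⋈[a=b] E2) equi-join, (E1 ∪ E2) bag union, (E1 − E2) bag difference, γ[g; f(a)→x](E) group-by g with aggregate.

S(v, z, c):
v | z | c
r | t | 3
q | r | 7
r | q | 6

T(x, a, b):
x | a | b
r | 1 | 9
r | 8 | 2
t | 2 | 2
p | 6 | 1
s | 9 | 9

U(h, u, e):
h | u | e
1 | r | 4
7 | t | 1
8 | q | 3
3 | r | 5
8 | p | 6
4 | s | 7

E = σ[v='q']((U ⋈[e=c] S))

σ filters on v, owned by the right side.
E' = (U ⋈[e=c] σ[v='q'](S))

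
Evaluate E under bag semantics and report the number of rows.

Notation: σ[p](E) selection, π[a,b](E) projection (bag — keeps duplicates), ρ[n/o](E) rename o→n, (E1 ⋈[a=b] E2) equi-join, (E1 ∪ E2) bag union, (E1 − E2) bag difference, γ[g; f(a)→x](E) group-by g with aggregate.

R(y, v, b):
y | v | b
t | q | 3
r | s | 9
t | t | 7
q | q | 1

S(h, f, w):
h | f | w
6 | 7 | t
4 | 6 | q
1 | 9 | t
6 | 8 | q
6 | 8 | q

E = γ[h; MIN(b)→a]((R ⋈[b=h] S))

Row counts bottom-up:
  R → 4
  S → 5
  (R ⋈[b=h] S) → 1
  γ[h; MIN(b)→a]((R ⋈[b=h] S)) → 1

|E| = 1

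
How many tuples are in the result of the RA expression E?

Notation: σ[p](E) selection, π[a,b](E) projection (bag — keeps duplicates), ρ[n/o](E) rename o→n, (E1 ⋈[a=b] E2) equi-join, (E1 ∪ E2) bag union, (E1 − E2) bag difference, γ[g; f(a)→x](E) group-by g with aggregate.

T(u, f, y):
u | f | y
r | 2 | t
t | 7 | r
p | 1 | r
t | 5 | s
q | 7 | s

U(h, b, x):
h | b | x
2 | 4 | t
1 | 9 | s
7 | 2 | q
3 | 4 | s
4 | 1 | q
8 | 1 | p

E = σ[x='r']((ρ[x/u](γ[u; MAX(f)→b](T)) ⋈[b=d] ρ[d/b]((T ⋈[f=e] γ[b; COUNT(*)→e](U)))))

Subexpression sizes:
  T → 5
  γ[u; MAX(f)→b](T) → 4
  ρ[x/u](γ[u; MAX(f)→b](T)) → 4
  T → 5
  U → 6
  γ[b; COUNT(*)→e](U) → 4
  (T ⋈[f=e] γ[b; COUNT(*)→e](U)) → 4
  ρ[d/b]((T ⋈[f=e] γ[b; COUNT(*)→e](U))) → 4
  (ρ[x/u](γ[u; MAX(f)→b](T)) ⋈[b=d] ρ[d/b]((T ⋈[f=e] γ[b; COUNT(*)→e](U)))) → 2
  σ[x='r']((ρ[x/u](γ[u; MAX(f)→b](T)) ⋈[b=d] ρ[d/b]((T ⋈[f=e] γ[b; COUNT(*)→e](U))))) → 1

|E| = 1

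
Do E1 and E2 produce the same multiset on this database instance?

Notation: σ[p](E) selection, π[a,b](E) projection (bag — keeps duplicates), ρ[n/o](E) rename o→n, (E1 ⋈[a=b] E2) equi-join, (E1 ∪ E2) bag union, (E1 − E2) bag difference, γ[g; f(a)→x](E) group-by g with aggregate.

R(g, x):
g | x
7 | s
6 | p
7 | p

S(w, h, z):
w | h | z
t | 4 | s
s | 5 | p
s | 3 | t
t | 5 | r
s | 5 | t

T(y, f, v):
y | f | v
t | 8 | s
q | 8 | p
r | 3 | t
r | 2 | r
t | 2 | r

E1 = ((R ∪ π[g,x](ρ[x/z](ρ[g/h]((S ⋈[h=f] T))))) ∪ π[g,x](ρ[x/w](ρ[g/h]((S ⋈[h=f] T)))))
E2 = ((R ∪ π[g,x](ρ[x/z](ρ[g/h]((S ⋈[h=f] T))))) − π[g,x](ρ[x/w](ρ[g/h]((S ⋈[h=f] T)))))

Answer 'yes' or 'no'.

E1 per-node cardinality:
  R → 3
  S → 5
  T → 5
  (S ⋈[h=f] T) → 1
  ρ[g/h]((S ⋈[h=f] T)) → 1
  ρ[x/z](ρ[g/h]((S ⋈[h=f] T))) → 1
  π[g,x](ρ[x/z](ρ[g/h]((S ⋈[h=f] T)))) → 1
  (R ∪ π[g,x](ρ[x/z](ρ[g/h]((S ⋈[h=f] T))))) → 4
  S → 5
  T → 5
  (S ⋈[h=f] T) → 1
  ρ[g/h]((S ⋈[h=f] T)) → 1
  ρ[x/w](ρ[g/h]((S ⋈[h=f] T))) → 1
  π[g,x](ρ[x/w](ρ[g/h]((S ⋈[h=f] T)))) → 1
  ((R ∪ π[g,x](ρ[x/z](ρ[g/h]((S ⋈[h=f] T))))) ∪ π[g,x](ρ[x/w](ρ[g/h]((S ⋈[h=f] T))))) → 5
E2 per-node cardinality:
  R → 3
  S → 5
  T → 5
  (S ⋈[h=f] T) → 1
  ρ[g/h]((S ⋈[h=f] T)) → 1
  ρ[x/z](ρ[g/h]((S ⋈[h=f] T))) → 1
  π[g,x](ρ[x/z](ρ[g/h]((S ⋈[h=f] T)))) → 1
  (R ∪ π[g,x](ρ[x/z](ρ[g/h]((S ⋈[h=f] T))))) → 4
  S → 5
  T → 5
  (S ⋈[h=f] T) → 1
  ρ[g/h]((S ⋈[h=f] T)) → 1
  ρ[x/w](ρ[g/h]((S ⋈[h=f] T))) → 1
  π[g,x](ρ[x/w](ρ[g/h]((S ⋈[h=f] T)))) → 1
  ((R ∪ π[g,x](ρ[x/z](ρ[g/h]((S ⋈[h=f] T))))) − π[g,x](ρ[x/w](ρ[g/h]((S ⋈[h=f] T))))) → 4

E1 result:
g | x
3 | s
3 | t
6 | p
7 | p
7 | s
E2 result:
g | x
3 | t
6 | p
7 | p
7 | s
Witness: (3, 's') appears 1× in E1 but 0× in E2.

no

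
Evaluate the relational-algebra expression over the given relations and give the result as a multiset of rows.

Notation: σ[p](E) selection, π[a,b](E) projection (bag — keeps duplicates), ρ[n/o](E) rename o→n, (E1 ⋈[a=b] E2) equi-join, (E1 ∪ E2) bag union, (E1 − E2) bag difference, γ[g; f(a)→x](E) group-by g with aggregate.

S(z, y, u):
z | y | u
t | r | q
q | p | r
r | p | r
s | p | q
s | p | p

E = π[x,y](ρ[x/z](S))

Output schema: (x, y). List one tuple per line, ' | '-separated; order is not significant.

Subexpression sizes:
  S → 5
  ρ[x/z](S) → 5
  π[x,y](ρ[x/z](S)) → 5

== RESULT ==
x | y
q | p
r | p
s | p
s | p
t | r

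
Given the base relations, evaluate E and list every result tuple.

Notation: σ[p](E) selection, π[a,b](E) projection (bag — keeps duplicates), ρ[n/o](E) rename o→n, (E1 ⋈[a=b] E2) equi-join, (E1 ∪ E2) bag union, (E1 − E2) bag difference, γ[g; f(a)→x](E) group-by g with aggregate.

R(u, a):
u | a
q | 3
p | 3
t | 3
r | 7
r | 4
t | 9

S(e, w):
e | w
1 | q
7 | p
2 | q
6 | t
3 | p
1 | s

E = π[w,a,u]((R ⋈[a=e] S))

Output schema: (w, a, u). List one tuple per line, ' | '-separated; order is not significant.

Row counts bottom-up:
  R → 6
  S → 6
  (R ⋈[a=e] S) → 4
  π[w,a,u]((R ⋈[a=e] S)) → 4

== RESULT ==
w | a | u
p | 3 | p
p | 3 | q
p | 3 | t
p | 7 | r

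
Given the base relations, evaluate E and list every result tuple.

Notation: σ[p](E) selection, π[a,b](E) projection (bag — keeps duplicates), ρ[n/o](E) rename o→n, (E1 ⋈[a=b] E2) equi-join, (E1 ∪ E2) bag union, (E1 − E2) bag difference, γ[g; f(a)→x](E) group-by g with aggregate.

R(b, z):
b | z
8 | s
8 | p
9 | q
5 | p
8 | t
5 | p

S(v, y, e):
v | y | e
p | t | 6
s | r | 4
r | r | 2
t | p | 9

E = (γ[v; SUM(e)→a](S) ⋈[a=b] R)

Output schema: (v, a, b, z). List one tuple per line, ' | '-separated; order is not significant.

Subexpression sizes:
  S → 4
  γ[v; SUM(e)→a](S) → 4
  R → 6
  (γ[v; SUM(e)→a](S) ⋈[a=b] R) → 1

== RESULT ==
v | a | b | z
t | 9 | 9 | q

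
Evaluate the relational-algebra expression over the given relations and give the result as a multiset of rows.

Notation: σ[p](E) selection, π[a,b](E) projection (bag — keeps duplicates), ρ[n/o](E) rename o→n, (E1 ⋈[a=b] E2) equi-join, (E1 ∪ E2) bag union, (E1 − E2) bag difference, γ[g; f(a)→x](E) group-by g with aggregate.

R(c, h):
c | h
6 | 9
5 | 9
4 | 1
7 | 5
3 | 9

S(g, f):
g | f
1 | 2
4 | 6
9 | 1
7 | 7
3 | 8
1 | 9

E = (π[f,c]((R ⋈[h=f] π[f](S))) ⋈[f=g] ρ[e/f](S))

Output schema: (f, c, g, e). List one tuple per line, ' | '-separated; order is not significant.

Row counts bottom-up:
  R → 5
  S → 6
  π[f](S) → 6
  (R ⋈[h=f] π[f](S)) → 4
  π[f,c]((R ⋈[h=f] π[f](S))) → 4
  S → 6
  ρ[e/f](S) → 6
  (π[f,c]((R ⋈[h=f] π[f](S))) ⋈[f=g] ρ[e/f](S)) → 5

== RESULT ==
f | c | g | e
1 | 4 | 1 | 2
1 | 4 | 1 | 9
9 | 3 | 9 | 1
9 | 5 | 9 | 1
9 | 6 | 9 | 1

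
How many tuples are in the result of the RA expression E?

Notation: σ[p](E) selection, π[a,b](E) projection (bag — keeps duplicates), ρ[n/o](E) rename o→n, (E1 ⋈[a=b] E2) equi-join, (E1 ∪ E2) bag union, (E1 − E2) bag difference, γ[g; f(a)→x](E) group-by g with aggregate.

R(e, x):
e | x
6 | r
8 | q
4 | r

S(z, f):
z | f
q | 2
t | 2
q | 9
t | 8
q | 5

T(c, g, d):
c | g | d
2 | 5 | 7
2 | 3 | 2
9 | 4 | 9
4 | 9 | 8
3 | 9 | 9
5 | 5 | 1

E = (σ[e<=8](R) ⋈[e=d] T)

Stepwise |·|:
  R → 3
  σ[e<=8](R) → 3
  T → 6
  (σ[e<=8](R) ⋈[e=d] T) → 1

|E| = 1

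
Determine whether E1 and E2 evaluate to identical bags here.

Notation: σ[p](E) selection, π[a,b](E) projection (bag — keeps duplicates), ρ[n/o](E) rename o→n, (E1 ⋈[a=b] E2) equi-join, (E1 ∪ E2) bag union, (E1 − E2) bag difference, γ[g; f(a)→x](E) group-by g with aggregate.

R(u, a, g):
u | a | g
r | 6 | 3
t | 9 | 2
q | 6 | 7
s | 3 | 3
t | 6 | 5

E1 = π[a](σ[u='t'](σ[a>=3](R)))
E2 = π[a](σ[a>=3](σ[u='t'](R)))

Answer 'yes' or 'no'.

E1 subexpression sizes:
  R → 5
  σ[a>=3](R) → 5
  σ[u='t'](σ[a>=3](R)) → 2
  π[a](σ[u='t'](σ[a>=3](R))) → 2
E2 subexpression sizes:
  R → 5
  σ[u='t'](R) → 2
  σ[a>=3](σ[u='t'](R)) → 2
  π[a](σ[a>=3](σ[u='t'](R))) → 2

E1 and E2 produce the same multiset:
a
6
9

yes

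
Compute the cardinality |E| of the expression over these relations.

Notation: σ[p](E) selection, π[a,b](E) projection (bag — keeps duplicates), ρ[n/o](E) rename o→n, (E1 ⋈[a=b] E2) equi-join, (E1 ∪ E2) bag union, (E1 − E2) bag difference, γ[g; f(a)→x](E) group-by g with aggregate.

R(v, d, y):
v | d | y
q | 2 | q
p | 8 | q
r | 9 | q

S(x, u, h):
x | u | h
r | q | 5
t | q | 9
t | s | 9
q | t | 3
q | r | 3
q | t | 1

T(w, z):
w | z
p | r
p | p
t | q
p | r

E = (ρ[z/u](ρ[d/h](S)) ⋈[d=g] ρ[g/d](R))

Row counts bottom-up:
  S → 6
  ρ[d/h](S) → 6
  ρ[z/u](ρ[d/h](S)) → 6
  R → 3
  ρ[g/d](R) → 3
  (ρ[z/u](ρ[d/h](S)) ⋈[d=g] ρ[g/d](R)) → 2

|E| = 2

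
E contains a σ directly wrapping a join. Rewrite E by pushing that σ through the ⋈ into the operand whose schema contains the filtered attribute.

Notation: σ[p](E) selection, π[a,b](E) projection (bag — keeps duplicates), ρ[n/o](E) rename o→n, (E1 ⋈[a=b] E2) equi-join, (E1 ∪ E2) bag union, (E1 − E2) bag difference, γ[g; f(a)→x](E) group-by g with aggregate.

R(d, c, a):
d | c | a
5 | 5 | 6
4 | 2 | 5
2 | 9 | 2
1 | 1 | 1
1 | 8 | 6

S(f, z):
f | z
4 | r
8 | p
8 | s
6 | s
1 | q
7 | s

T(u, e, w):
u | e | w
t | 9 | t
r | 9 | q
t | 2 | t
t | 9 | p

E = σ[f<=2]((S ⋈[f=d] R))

σ filters on f, owned by the left side.
E' = (σ[f<=2](S) ⋈[f=d] R)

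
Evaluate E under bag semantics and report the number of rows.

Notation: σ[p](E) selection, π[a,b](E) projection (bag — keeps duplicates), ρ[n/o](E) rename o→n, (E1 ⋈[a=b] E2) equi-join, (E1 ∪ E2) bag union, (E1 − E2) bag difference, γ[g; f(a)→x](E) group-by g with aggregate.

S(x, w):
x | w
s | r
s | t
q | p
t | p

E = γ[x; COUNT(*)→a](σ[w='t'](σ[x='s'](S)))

Stepwise |·|:
  S → 4
  σ[x='s'](S) → 2
  σ[w='t'](σ[x='s'](S)) → 1
  γ[x; COUNT(*)→a](σ[w='t'](σ[x='s'](S))) → 1

|E| = 1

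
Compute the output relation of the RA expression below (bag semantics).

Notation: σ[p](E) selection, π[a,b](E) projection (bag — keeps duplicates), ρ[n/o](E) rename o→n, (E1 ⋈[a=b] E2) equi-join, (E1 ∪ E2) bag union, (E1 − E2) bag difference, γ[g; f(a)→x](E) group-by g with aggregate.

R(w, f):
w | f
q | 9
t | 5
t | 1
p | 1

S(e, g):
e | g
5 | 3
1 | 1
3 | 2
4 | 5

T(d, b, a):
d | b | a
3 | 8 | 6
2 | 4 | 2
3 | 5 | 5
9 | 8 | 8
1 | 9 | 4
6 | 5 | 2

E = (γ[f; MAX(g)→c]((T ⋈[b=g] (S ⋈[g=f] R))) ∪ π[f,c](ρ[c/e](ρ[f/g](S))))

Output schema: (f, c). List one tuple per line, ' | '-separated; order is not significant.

Row counts bottom-up:
  T → 6
  S → 4
  R → 4
  (S ⋈[g=f] R) → 3
  (T ⋈[b=g] (S ⋈[g=f] R)) → 2
  γ[f; MAX(g)→c]((T ⋈[b=g] (S ⋈[g=f] R))) → 1
  S → 4
  ρ[f/g](S) → 4
  ρ[c/e](ρ[f/g](S)) → 4
  π[f,c](ρ[c/e](ρ[f/g](S))) → 4
  (γ[f; MAX(g)→c]((T ⋈[b=g] (S ⋈[g=f] R))) ∪ π[f,c](ρ[c/e](ρ[f/g](S)))) → 5

== RESULT ==
f | c
1 | 1
2 | 3
3 | 5
5 | 4
5 | 5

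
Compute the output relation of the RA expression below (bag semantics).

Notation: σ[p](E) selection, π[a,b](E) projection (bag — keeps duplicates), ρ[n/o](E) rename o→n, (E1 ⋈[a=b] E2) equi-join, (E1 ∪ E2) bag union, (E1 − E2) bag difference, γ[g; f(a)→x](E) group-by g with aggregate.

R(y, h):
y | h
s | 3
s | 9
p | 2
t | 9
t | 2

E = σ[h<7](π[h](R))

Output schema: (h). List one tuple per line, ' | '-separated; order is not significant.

Row counts bottom-up:
  R → 5
  π[h](R) → 5
  σ[h<7](π[h](R)) → 3

== RESULT ==
h
2
2
3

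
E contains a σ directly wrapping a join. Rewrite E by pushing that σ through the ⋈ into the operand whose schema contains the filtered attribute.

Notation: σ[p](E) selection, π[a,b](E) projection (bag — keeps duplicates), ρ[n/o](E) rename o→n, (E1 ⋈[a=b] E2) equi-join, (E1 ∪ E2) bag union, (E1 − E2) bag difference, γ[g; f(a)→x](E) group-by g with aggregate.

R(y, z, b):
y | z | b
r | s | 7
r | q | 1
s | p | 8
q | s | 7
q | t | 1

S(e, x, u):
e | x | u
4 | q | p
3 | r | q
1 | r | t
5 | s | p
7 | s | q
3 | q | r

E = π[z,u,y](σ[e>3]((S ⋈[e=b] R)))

σ filters on e, owned by the left side.
E' = π[z,u,y]((σ[e>3](S) ⋈[e=b] R))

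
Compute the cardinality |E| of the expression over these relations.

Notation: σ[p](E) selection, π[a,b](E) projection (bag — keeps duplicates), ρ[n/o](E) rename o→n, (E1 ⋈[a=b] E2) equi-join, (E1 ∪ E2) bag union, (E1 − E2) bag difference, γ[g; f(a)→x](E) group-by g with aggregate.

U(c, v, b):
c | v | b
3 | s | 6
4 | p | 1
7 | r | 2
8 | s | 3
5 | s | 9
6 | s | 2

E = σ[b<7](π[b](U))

Subexpression sizes:
  U → 6
  π[b](U) → 6
  σ[b<7](π[b](U)) → 5

|E| = 5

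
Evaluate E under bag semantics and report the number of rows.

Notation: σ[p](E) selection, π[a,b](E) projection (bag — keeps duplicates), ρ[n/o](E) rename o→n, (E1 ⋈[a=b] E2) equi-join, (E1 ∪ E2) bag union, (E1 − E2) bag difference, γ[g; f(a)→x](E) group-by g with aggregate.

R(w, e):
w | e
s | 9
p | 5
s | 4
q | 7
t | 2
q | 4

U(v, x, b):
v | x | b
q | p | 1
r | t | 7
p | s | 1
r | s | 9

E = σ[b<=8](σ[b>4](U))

Row counts bottom-up:
  U → 4
  σ[b>4](U) → 2
  σ[b<=8](σ[b>4](U)) → 1

|E| = 1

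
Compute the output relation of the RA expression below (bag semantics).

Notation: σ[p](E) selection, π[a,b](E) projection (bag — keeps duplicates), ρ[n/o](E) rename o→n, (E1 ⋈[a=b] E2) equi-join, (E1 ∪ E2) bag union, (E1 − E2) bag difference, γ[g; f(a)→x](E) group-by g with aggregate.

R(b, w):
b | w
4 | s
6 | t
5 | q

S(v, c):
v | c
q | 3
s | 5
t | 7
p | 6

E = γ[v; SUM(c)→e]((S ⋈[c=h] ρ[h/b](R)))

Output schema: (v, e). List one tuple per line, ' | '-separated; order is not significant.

Subexpression sizes:
  S → 4
  R → 3
  ρ[h/b](R) → 3
  (S ⋈[c=h] ρ[h/b](R)) → 2
  γ[v; SUM(c)→e]((S ⋈[c=h] ρ[h/b](R))) → 2

== RESULT ==
v | e
p | 6
s | 5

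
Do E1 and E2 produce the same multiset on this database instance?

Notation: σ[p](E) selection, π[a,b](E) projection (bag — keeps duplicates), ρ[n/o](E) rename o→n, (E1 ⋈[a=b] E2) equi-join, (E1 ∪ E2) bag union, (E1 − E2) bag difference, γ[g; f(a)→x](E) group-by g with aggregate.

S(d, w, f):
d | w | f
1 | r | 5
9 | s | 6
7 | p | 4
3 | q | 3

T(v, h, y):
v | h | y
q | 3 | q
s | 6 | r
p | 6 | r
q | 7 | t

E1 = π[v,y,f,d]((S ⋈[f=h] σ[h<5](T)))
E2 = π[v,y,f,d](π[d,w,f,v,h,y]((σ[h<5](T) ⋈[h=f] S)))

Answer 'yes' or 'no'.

E1 row counts bottom-up:
  S → 4
  T → 4
  σ[h<5](T) → 1
  (S ⋈[f=h] σ[h<5](T)) → 1
  π[v,y,f,d]((S ⋈[f=h] σ[h<5](T))) → 1
E2 row counts bottom-up:
  T → 4
  σ[h<5](T) → 1
  S → 4
  (σ[h<5](T) ⋈[h=f] S) → 1
  π[d,w,f,v,h,y]((σ[h<5](T) ⋈[h=f] S)) → 1
  π[v,y,f,d](π[d,w,f,v,h,y]((σ[h<5](T) ⋈[h=f] S))) → 1

E1 and E2 produce the same multiset:
v | y | f | d
q | q | 3 | 3

yes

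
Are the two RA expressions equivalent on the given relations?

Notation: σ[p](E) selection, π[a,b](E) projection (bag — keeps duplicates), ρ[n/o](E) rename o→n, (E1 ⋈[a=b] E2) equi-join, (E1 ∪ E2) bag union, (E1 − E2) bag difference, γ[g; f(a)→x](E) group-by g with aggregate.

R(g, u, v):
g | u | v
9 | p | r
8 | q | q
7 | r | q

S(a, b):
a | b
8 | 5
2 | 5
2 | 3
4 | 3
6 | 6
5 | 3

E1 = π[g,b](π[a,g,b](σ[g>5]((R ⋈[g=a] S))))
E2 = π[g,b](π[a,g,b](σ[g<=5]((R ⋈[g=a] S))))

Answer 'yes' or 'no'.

E1 stepwise |·|:
  R → 3
  S → 6
  (R ⋈[g=a] S) → 1
  σ[g>5]((R ⋈[g=a] S)) → 1
  π[a,g,b](σ[g>5]((R ⋈[g=a] S))) → 1
  π[g,b](π[a,g,b](σ[g>5]((R ⋈[g=a] S)))) → 1
E2 stepwise |·|:
  R → 3
  S → 6
  (R ⋈[g=a] S) → 1
  σ[g<=5]((R ⋈[g=a] S)) → 0
  π[a,g,b](σ[g<=5]((R ⋈[g=a] S))) → 0
  π[g,b](π[a,g,b](σ[g<=5]((R ⋈[g=a] S)))) → 0

E1 result:
g | b
8 | 5
E2 result:
g | b
(0 rows)
Witness: (8, 5) appears 1× in E1 but 0× in E2.

no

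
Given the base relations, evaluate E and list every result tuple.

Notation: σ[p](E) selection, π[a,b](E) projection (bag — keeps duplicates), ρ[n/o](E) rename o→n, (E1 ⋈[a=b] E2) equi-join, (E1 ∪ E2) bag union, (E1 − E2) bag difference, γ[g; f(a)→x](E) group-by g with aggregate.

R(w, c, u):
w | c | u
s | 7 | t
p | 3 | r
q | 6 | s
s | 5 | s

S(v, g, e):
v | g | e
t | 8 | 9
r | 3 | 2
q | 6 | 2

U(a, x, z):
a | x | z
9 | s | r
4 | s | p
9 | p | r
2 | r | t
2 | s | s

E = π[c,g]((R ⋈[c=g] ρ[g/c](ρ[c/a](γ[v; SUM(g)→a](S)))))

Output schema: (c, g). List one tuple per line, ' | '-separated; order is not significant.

Subexpression sizes:
  R → 4
  S → 3
  γ[v; SUM(g)→a](S) → 3
  ρ[c/a](γ[v; SUM(g)→a](S)) → 3
  ρ[g/c](ρ[c/a](γ[v; SUM(g)→a](S))) → 3
  (R ⋈[c=g] ρ[g/c](ρ[c/a](γ[v; SUM(g)→a](S)))) → 2
  π[c,g]((R ⋈[c=g] ρ[g/c](ρ[c/a](γ[v; SUM(g)→a](S))))) → 2

== RESULT ==
c | g
3 | 3
6 | 6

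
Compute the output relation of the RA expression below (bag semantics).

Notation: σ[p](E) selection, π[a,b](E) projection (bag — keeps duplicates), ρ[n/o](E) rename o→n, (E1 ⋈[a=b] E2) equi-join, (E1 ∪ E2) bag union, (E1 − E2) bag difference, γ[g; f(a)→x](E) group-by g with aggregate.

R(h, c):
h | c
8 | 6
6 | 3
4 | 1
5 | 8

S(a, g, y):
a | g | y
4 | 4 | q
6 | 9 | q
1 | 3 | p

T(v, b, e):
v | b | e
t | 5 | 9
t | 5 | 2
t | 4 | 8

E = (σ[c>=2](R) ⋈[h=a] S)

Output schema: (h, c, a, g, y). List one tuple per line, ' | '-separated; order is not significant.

Stepwise |·|:
  R → 4
  σ[c>=2](R) → 3
  S → 3
  (σ[c>=2](R) ⋈[h=a] S) → 1

== RESULT ==
h | c | a | g | y
6 | 3 | 6 | 9 | q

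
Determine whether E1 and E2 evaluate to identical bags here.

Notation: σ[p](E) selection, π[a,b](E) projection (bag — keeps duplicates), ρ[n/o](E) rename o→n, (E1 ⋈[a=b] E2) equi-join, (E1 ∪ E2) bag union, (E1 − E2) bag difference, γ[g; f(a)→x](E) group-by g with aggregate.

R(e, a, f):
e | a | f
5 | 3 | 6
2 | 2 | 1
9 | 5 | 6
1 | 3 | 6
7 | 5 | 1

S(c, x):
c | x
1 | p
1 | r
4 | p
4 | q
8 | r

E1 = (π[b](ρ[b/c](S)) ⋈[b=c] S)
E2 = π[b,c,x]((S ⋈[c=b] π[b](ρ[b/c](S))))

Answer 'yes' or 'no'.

E1 per-node cardinality:
  S → 5
  ρ[b/c](S) → 5
  π[b](ρ[b/c](S)) → 5
  S → 5
  (π[b](ρ[b/c](S)) ⋈[b=c] S) → 9
E2 per-node cardinality:
  S → 5
  S → 5
  ρ[b/c](S) → 5
  π[b](ρ[b/c](S)) → 5
  (S ⋈[c=b] π[b](ρ[b/c](S))) → 9
  π[b,c,x]((S ⋈[c=b] π[b](ρ[b/c](S)))) → 9

E1 and E2 produce the same multiset:
b | c | x
1 | 1 | p
1 | 1 | p
1 | 1 | r
1 | 1 | r
4 | 4 | p
4 | 4 | p
4 | 4 | q
4 | 4 | q
8 | 8 | r

yes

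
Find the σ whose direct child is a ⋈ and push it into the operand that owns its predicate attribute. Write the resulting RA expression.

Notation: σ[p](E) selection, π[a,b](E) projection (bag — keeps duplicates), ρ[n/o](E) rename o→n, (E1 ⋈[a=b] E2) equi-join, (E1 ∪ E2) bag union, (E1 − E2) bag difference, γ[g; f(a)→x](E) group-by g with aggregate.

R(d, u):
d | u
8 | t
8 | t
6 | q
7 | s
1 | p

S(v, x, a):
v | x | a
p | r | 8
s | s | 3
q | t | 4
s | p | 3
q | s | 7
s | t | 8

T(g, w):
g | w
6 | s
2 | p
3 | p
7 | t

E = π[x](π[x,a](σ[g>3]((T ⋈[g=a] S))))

σ filters on g, owned by the left side.
E' = π[x](π[x,a]((σ[g>3](T) ⋈[g=a] S)))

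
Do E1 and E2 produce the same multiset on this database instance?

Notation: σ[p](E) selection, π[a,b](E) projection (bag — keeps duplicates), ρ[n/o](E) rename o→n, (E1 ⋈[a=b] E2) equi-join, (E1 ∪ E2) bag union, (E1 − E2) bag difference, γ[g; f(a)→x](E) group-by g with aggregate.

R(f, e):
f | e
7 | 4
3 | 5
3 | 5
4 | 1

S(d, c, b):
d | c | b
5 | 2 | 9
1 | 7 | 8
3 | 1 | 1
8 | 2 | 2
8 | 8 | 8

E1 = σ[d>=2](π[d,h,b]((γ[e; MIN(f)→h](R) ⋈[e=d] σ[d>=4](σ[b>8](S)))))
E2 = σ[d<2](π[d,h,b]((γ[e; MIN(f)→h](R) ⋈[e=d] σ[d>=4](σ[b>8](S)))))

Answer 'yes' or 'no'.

E1 per-node cardinality:
  R → 4
  γ[e; MIN(f)→h](R) → 3
  S → 5
  σ[b>8](S) → 1
  σ[d>=4](σ[b>8](S)) → 1
  (γ[e; MIN(f)→h](R) ⋈[e=d] σ[d>=4](σ[b>8](S))) → 1
  π[d,h,b]((γ[e; MIN(f)→h](R) ⋈[e=d] σ[d>=4](σ[b>8](S)))) → 1
  σ[d>=2](π[d,h,b]((γ[e; MIN(f)→h](R) ⋈[e=d] σ[d>=4](σ[b>8](S))))) → 1
E2 per-node cardinality:
  R → 4
  γ[e; MIN(f)→h](R) → 3
  S → 5
  σ[b>8](S) → 1
  σ[d>=4](σ[b>8](S)) → 1
  (γ[e; MIN(f)→h](R) ⋈[e=d] σ[d>=4](σ[b>8](S))) → 1
  π[d,h,b]((γ[e; MIN(f)→h](R) ⋈[e=d] σ[d>=4](σ[b>8](S)))) → 1
  σ[d<2](π[d,h,b]((γ[e; MIN(f)→h](R) ⋈[e=d] σ[d>=4](σ[b>8](S))))) → 0

E1 result:
d | h | b
5 | 3 | 9
E2 result:
d | h | b
(0 rows)
Witness: (5, 3, 9) appears 1× in E1 but 0× in E2.

no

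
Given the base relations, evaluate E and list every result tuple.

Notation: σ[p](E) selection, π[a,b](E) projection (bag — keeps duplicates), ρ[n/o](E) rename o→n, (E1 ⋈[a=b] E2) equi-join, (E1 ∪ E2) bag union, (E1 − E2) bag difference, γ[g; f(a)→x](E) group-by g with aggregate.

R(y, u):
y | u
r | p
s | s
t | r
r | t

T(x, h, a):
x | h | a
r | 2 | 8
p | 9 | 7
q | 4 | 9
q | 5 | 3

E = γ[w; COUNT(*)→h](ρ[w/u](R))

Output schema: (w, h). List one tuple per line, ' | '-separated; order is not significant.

Stepwise |·|:
  R → 4
  ρ[w/u](R) → 4
  γ[w; COUNT(*)→h](ρ[w/u](R)) → 4

== RESULT ==
w | h
p | 1
r | 1
s | 1
t | 1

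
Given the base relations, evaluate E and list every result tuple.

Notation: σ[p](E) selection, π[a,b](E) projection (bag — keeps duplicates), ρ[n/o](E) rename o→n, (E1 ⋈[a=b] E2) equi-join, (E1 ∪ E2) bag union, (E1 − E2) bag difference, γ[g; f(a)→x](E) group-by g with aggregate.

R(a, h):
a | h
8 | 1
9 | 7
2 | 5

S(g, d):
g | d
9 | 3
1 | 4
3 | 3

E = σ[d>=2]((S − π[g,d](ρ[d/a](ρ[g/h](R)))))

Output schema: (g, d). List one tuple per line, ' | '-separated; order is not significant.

Row counts bottom-up:
  S → 3
  R → 3
  ρ[g/h](R) → 3
  ρ[d/a](ρ[g/h](R)) → 3
  π[g,d](ρ[d/a](ρ[g/h](R))) → 3
  (S − π[g,d](ρ[d/a](ρ[g/h](R)))) → 3
  σ[d>=2]((S − π[g,d](ρ[d/a](ρ[g/h](R))))) → 3

== RESULT ==
g | d
1 | 4
3 | 3
9 | 3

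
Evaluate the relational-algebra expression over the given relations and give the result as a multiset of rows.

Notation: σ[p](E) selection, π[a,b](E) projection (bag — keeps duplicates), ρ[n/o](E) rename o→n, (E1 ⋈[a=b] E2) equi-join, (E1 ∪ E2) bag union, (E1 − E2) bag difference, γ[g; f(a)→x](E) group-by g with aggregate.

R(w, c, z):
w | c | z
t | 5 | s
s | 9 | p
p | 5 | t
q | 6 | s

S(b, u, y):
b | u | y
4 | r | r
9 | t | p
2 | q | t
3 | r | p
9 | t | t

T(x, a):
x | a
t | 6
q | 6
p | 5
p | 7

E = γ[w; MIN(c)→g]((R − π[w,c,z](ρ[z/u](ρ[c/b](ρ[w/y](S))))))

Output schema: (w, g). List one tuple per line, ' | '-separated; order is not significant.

Stepwise |·|:
  R → 4
  S → 5
  ρ[w/y](S) → 5
  ρ[c/b](ρ[w/y](S)) → 5
  ρ[z/u](ρ[c/b](ρ[w/y](S))) → 5
  π[w,c,z](ρ[z/u](ρ[c/b](ρ[w/y](S)))) → 5
  (R − π[w,c,z](ρ[z/u](ρ[c/b](ρ[w/y](S))))) → 4
  γ[w; MIN(c)→g]((R − π[w,c,z](ρ[z/u](ρ[c/b](ρ[w/y](S)))))) → 4

== RESULT ==
w | g
p | 5
q | 6
s | 9
t | 5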